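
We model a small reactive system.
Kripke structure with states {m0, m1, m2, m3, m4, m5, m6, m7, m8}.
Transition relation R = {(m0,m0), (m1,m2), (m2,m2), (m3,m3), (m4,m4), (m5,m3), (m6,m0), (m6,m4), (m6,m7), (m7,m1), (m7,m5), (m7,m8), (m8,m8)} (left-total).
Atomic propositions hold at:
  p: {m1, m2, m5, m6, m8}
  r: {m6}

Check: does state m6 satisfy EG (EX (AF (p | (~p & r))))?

Yes

Sat(~p) = {m0, m3, m4, m7}
Sat(~p & r) = ∅
Sat(p | (~p & r)) = {m1, m2, m5, m6, m8}
AF (p | (~p & r)): least fixpoint, start Z0 = {m1, m2, m5, m6, m8}, add states with every successor in Z. Z1 = {m1, m2, m5, m6, m7, m8}; fixed.
Sat(AF (p | (~p & r))) = {m1, m2, m5, m6, m7, m8}
Sat(EX (AF (p | (~p & r)))) = {s : some successor in {m1, m2, m5, m6, m7, m8}} = {m1, m2, m6, m7, m8}
EG (EX (AF (p | (~p & r)))): greatest fixpoint, start Z0 = {m1, m2, m6, m7, m8}, keep only states in Sat with some successor in Z. Already a fixed point.
Sat(EG (EX (AF (p | (~p & r))))) = {m1, m2, m6, m7, m8}
m6 ∈ Sat(EG (EX (AF (p | (~p & r))))) = {m1, m2, m6, m7, m8}, so the formula holds at m6.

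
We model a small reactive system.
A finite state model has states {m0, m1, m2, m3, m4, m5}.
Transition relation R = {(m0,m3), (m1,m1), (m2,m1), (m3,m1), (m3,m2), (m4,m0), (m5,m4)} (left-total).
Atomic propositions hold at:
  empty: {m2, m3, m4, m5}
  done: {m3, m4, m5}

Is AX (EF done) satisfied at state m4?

EF done: least fixpoint, start Z0 = {m3, m4, m5}, add states with some successor in Z. Z1 = {m0, m3, m4, m5}; fixed.
Sat(EF done) = {m0, m3, m4, m5}
Sat(AX (EF done)) = {s : every successor in {m0, m3, m4, m5}} = {m0, m4, m5}
m4 ∈ Sat(AX (EF done)) = {m0, m4, m5}, so the formula holds at m4.

Yes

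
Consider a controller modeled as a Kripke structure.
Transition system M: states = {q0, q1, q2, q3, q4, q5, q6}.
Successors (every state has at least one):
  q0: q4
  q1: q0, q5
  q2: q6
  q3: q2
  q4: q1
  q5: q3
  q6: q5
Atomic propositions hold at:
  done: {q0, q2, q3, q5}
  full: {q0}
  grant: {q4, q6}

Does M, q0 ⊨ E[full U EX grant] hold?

Sat(EX grant) = {s : some successor in {q4, q6}} = {q0, q2}
E[full U EX grant]: least fixpoint, start Z0 = Sat(EX grant) = {q0, q2}, add states in Sat(full) with some successor in Z. Already a fixed point.
Sat(E[full U EX grant]) = {q0, q2}
q0 ∈ Sat(E[full U EX grant]) = {q0, q2}, so the formula holds at q0.

Yes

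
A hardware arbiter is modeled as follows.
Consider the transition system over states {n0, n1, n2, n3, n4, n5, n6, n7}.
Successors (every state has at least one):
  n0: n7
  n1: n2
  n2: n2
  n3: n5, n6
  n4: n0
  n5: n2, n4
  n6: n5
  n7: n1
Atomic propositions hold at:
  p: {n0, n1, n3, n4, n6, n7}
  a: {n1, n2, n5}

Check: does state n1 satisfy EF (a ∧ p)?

Sat(a ∧ p) = {n1}
EF (a ∧ p): least fixpoint, start Z0 = {n1}, add states with some successor in Z. Z1 = {n1, n7}; Z2 = {n0, n1, n7}; Z3 = {n0, n1, n4, n7}; Z4 = {n0, n1, n4, n5, n7}; Z5 = {n0, n1, n3, n4, n5, n6, n7}; fixed.
Sat(EF (a ∧ p)) = {n0, n1, n3, n4, n5, n6, n7}
n1 ∈ Sat(EF (a ∧ p)) = {n0, n1, n3, n4, n5, n6, n7}, so the formula holds at n1.

Yes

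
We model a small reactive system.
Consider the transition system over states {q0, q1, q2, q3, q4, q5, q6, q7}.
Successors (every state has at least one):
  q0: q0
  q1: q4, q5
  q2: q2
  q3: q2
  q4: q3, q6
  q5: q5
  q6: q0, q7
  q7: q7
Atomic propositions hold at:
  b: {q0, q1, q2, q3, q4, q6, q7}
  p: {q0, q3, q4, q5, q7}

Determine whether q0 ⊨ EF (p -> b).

Yes

Sat(p -> b) = {q0, q1, q2, q3, q4, q6, q7}
EF (p -> b): least fixpoint, start Z0 = {q0, q1, q2, q3, q4, q6, q7}, add states with some successor in Z. Already a fixed point.
Sat(EF (p -> b)) = {q0, q1, q2, q3, q4, q6, q7}
q0 ∈ Sat(EF (p -> b)) = {q0, q1, q2, q3, q4, q6, q7}, so the formula holds at q0.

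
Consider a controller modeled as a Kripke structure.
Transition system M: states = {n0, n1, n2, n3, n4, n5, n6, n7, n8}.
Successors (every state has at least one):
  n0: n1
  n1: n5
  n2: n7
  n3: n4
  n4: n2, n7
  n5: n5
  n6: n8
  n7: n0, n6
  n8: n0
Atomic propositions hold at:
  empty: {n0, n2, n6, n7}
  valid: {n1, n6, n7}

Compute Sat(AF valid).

AF valid: least fixpoint, start Z0 = {n1, n6, n7}, add states with every successor in Z. Z1 = {n0, n1, n2, n6, n7}; Z2 = {n0, n1, n2, n4, n6, n7, n8}; Z3 = {n0, n1, n2, n3, n4, n6, n7, n8}; fixed.
Sat(AF valid) = {n0, n1, n2, n3, n4, n6, n7, n8}

{n0, n1, n2, n3, n4, n6, n7, n8}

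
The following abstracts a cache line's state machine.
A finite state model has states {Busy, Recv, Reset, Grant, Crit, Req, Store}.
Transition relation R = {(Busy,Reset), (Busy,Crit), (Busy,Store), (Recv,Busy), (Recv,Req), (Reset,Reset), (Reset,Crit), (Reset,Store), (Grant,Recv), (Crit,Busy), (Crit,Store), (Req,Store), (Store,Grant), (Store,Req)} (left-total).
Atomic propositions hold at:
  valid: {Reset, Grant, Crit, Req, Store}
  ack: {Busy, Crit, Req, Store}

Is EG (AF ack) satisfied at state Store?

AF ack: least fixpoint, start Z0 = {Busy, Crit, Req, Store}, add states with every successor in Z. Z1 = {Busy, Recv, Crit, Req, Store}; Z2 = {Busy, Recv, Grant, Crit, Req, Store}; fixed.
Sat(AF ack) = {Busy, Recv, Grant, Crit, Req, Store}
EG (AF ack): greatest fixpoint, start Z0 = {Busy, Recv, Grant, Crit, Req, Store}, keep only states in Sat with some successor in Z. Already a fixed point.
Sat(EG (AF ack)) = {Busy, Recv, Grant, Crit, Req, Store}
Store ∈ Sat(EG (AF ack)) = {Busy, Recv, Grant, Crit, Req, Store}, so the formula holds at Store.

Yes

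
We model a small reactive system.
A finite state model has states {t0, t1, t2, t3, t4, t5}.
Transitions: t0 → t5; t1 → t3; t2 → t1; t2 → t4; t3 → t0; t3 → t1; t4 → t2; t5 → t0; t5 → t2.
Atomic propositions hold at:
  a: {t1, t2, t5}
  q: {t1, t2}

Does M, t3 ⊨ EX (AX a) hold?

Yes

Sat(AX a) = {s : every successor in {t1, t2, t5}} = {t0, t4}
Sat(EX (AX a)) = {s : some successor in {t0, t4}} = {t2, t3, t5}
t3 ∈ Sat(EX (AX a)) = {t2, t3, t5}, so the formula holds at t3.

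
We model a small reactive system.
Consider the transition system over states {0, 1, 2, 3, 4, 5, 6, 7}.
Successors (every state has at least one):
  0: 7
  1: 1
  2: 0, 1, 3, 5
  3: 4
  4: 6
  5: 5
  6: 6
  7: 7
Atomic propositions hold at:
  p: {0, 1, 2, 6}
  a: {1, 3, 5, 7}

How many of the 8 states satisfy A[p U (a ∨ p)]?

Sat(a ∨ p) = {0, 1, 2, 3, 5, 6, 7}
A[p U (a ∨ p)]: least fixpoint, start Z0 = Sat((a ∨ p)) = {0, 1, 2, 3, 5, 6, 7}, add states in Sat(p) with every successor in Z. Already a fixed point.
Sat(A[p U (a ∨ p)]) = {0, 1, 2, 3, 5, 6, 7}
|Sat(A[p U (a ∨ p)])| = |{0, 1, 2, 3, 5, 6, 7}| = 7.

7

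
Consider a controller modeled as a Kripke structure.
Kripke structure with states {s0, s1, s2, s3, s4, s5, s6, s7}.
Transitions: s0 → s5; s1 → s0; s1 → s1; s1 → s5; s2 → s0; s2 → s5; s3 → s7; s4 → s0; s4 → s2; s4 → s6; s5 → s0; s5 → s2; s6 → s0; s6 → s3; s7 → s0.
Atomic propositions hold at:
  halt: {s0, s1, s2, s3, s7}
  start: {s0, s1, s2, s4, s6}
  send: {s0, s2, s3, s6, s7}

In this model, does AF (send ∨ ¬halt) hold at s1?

Sat(¬halt) = {s4, s5, s6}
Sat(send ∨ ¬halt) = {s0, s2, s3, s4, s5, s6, s7}
AF (send ∨ ¬halt): least fixpoint, start Z0 = {s0, s2, s3, s4, s5, s6, s7}, add states with every successor in Z. Already a fixed point.
Sat(AF (send ∨ ¬halt)) = {s0, s2, s3, s4, s5, s6, s7}
s1 ∉ Sat(AF (send ∨ ¬halt)) = {s0, s2, s3, s4, s5, s6, s7}, so the formula does not hold at s1.

No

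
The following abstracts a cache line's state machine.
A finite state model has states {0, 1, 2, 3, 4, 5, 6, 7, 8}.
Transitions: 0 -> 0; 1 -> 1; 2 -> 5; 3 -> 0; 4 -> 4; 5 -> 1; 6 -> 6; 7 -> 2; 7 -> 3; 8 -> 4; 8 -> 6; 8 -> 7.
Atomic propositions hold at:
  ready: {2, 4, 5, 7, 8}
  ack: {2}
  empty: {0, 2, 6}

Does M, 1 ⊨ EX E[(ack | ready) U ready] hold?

No

Sat(ack | ready) = {2, 4, 5, 7, 8}
E[(ack | ready) U ready]: least fixpoint, start Z0 = Sat(ready) = {2, 4, 5, 7, 8}, add states in Sat(ack | ready) with some successor in Z. Already a fixed point.
Sat(E[(ack | ready) U ready]) = {2, 4, 5, 7, 8}
Sat(EX E[(ack | ready) U ready]) = {s : some successor in {2, 4, 5, 7, 8}} = {2, 4, 7, 8}
1 ∉ Sat(EX E[(ack | ready) U ready]) = {2, 4, 7, 8}, so the formula does not hold at 1.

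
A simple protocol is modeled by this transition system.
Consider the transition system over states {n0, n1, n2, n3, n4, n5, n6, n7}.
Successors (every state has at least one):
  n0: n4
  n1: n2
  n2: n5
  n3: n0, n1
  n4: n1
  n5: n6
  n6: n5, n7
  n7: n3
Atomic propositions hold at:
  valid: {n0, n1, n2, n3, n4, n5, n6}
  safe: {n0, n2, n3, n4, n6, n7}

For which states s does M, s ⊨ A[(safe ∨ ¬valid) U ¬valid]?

{n7}

Sat(¬valid) = {n7}
Sat(safe ∨ ¬valid) = {n0, n2, n3, n4, n6, n7}
A[(safe ∨ ¬valid) U ¬valid]: least fixpoint, start Z0 = Sat(¬valid) = {n7}, add states in Sat(safe ∨ ¬valid) with every successor in Z. Already a fixed point.
Sat(A[(safe ∨ ¬valid) U ¬valid]) = {n7}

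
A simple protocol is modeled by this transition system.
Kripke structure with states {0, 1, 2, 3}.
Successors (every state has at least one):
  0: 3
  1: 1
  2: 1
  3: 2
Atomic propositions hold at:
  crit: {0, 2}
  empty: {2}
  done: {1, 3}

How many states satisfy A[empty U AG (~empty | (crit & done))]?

2

Sat(~empty) = {0, 1, 3}
Sat(crit & done) = ∅
Sat(~empty | (crit & done)) = {0, 1, 3}
AG (~empty | (crit & done)): greatest fixpoint, start Z0 = {0, 1, 3}, keep only states in Sat with every successor in Z. Z1 = {0, 1}; Z2 = {1}; fixed.
Sat(AG (~empty | (crit & done))) = {1}
A[empty U AG (~empty | (crit & done))]: least fixpoint, start Z0 = Sat(AG (~empty | (crit & done))) = {1}, add states in Sat(empty) with every successor in Z. Z1 = {1, 2}; fixed.
Sat(A[empty U AG (~empty | (crit & done))]) = {1, 2}
|Sat(A[empty U AG (~empty | (crit & done))])| = |{1, 2}| = 2.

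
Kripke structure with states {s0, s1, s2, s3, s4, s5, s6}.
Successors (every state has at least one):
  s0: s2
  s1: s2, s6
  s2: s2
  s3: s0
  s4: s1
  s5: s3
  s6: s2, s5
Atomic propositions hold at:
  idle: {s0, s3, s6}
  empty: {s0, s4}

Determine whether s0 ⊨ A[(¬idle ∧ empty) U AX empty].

No

Sat(¬idle) = {s1, s2, s4, s5}
Sat(¬idle ∧ empty) = {s4}
Sat(AX empty) = {s : every successor in {s0, s4}} = {s3}
A[(¬idle ∧ empty) U AX empty]: least fixpoint, start Z0 = Sat(AX empty) = {s3}, add states in Sat(¬idle ∧ empty) with every successor in Z. Already a fixed point.
Sat(A[(¬idle ∧ empty) U AX empty]) = {s3}
s0 ∉ Sat(A[(¬idle ∧ empty) U AX empty]) = {s3}, so the formula does not hold at s0.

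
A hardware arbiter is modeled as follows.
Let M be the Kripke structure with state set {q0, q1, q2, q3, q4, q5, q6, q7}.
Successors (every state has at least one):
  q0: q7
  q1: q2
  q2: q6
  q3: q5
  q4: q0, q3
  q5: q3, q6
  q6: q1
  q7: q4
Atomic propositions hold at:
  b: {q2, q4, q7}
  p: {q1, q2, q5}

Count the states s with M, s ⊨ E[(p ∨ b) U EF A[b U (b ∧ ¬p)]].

3

Sat(p ∨ b) = {q1, q2, q4, q5, q7}
Sat(¬p) = {q0, q3, q4, q6, q7}
Sat(b ∧ ¬p) = {q4, q7}
A[b U (b ∧ ¬p)]: least fixpoint, start Z0 = Sat((b ∧ ¬p)) = {q4, q7}, add states in Sat(b) with every successor in Z. Already a fixed point.
Sat(A[b U (b ∧ ¬p)]) = {q4, q7}
EF A[b U (b ∧ ¬p)]: least fixpoint, start Z0 = {q4, q7}, add states with some successor in Z. Z1 = {q0, q4, q7}; fixed.
Sat(EF A[b U (b ∧ ¬p)]) = {q0, q4, q7}
E[(p ∨ b) U EF A[b U (b ∧ ¬p)]]: least fixpoint, start Z0 = Sat(EF A[b U (b ∧ ¬p)]) = {q0, q4, q7}, add states in Sat(p ∨ b) with some successor in Z. Already a fixed point.
Sat(E[(p ∨ b) U EF A[b U (b ∧ ¬p)]]) = {q0, q4, q7}
|Sat(E[(p ∨ b) U EF A[b U (b ∧ ¬p)]])| = |{q0, q4, q7}| = 3.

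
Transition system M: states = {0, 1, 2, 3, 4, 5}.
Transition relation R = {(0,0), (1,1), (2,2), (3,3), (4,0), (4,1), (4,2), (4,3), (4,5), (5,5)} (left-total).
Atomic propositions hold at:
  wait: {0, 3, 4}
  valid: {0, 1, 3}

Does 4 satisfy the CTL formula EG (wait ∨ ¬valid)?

Sat(¬valid) = {2, 4, 5}
Sat(wait ∨ ¬valid) = {0, 2, 3, 4, 5}
EG (wait ∨ ¬valid): greatest fixpoint, start Z0 = {0, 2, 3, 4, 5}, keep only states in Sat with some successor in Z. Already a fixed point.
Sat(EG (wait ∨ ¬valid)) = {0, 2, 3, 4, 5}
4 ∈ Sat(EG (wait ∨ ¬valid)) = {0, 2, 3, 4, 5}, so the formula holds at 4.

Yes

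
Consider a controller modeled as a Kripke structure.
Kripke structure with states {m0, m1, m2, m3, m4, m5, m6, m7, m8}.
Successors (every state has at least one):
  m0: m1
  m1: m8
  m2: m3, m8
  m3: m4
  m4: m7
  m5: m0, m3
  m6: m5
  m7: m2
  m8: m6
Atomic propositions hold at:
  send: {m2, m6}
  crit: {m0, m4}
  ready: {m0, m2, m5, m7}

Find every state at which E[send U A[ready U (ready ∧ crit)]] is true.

{m0}

Sat(ready ∧ crit) = {m0}
A[ready U (ready ∧ crit)]: least fixpoint, start Z0 = Sat((ready ∧ crit)) = {m0}, add states in Sat(ready) with every successor in Z. Already a fixed point.
Sat(A[ready U (ready ∧ crit)]) = {m0}
E[send U A[ready U (ready ∧ crit)]]: least fixpoint, start Z0 = Sat(A[ready U (ready ∧ crit)]) = {m0}, add states in Sat(send) with some successor in Z. Already a fixed point.
Sat(E[send U A[ready U (ready ∧ crit)]]) = {m0}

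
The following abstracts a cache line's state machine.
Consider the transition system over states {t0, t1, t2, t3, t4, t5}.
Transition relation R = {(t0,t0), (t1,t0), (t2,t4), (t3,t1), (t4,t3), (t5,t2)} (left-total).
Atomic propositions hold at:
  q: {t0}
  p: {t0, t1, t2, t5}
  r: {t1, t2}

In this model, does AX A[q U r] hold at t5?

A[q U r]: least fixpoint, start Z0 = Sat(r) = {t1, t2}, add states in Sat(q) with every successor in Z. Already a fixed point.
Sat(A[q U r]) = {t1, t2}
Sat(AX A[q U r]) = {s : every successor in {t1, t2}} = {t3, t5}
t5 ∈ Sat(AX A[q U r]) = {t3, t5}, so the formula holds at t5.

Yes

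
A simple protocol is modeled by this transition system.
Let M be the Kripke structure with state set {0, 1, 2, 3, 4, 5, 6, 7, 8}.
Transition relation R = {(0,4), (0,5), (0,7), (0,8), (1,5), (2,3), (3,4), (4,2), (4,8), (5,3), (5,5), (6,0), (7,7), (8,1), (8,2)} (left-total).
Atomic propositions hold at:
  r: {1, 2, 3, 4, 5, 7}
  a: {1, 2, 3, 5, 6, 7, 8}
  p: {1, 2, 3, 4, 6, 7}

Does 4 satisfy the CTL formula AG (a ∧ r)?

Sat(a ∧ r) = {1, 2, 3, 5, 7}
AG (a ∧ r): greatest fixpoint, start Z0 = {1, 2, 3, 5, 7}, keep only states in Sat with every successor in Z. Z1 = {1, 2, 5, 7}; Z2 = {1, 7}; Z3 = {7}; fixed.
Sat(AG (a ∧ r)) = {7}
4 ∉ Sat(AG (a ∧ r)) = {7}, so the formula does not hold at 4.

No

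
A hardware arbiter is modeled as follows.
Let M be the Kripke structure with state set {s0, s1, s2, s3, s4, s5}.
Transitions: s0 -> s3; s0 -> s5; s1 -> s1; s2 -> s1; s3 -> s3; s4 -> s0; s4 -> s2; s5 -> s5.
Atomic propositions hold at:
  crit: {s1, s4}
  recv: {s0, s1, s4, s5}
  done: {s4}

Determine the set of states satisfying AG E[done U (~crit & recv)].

Sat(~crit) = {s0, s2, s3, s5}
Sat(~crit & recv) = {s0, s5}
E[done U (~crit & recv)]: least fixpoint, start Z0 = Sat((~crit & recv)) = {s0, s5}, add states in Sat(done) with some successor in Z. Z1 = {s0, s4, s5}; fixed.
Sat(E[done U (~crit & recv)]) = {s0, s4, s5}
AG E[done U (~crit & recv)]: greatest fixpoint, start Z0 = {s0, s4, s5}, keep only states in Sat with every successor in Z. Z1 = {s5}; fixed.
Sat(AG E[done U (~crit & recv)]) = {s5}

{s5}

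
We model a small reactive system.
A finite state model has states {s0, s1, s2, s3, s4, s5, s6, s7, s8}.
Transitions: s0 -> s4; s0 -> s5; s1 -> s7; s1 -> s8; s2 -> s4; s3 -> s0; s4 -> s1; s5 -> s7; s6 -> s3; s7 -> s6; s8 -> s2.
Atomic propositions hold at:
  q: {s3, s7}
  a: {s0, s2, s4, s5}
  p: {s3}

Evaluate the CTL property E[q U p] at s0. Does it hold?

E[q U p]: least fixpoint, start Z0 = Sat(p) = {s3}, add states in Sat(q) with some successor in Z. Already a fixed point.
Sat(E[q U p]) = {s3}
s0 ∉ Sat(E[q U p]) = {s3}, so the formula does not hold at s0.

No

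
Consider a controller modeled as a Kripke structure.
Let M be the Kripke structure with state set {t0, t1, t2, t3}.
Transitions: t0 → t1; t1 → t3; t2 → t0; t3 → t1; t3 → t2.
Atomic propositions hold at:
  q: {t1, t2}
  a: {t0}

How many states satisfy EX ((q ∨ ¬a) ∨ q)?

Sat(¬a) = {t1, t2, t3}
Sat(q ∨ ¬a) = {t1, t2, t3}
Sat((q ∨ ¬a) ∨ q) = {t1, t2, t3}
Sat(EX ((q ∨ ¬a) ∨ q)) = {s : some successor in {t1, t2, t3}} = {t0, t1, t3}
|Sat(EX ((q ∨ ¬a) ∨ q))| = |{t0, t1, t3}| = 3.

3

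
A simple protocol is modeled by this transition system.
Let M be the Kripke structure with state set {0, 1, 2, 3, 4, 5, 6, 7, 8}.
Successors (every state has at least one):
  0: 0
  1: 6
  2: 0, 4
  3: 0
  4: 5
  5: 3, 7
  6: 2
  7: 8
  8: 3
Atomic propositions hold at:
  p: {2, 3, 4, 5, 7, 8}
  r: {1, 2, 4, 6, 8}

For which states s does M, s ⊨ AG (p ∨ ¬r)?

{0, 2, 3, 4, 5, 7, 8}

Sat(¬r) = {0, 3, 5, 7}
Sat(p ∨ ¬r) = {0, 2, 3, 4, 5, 7, 8}
AG (p ∨ ¬r): greatest fixpoint, start Z0 = {0, 2, 3, 4, 5, 7, 8}, keep only states in Sat with every successor in Z. Already a fixed point.
Sat(AG (p ∨ ¬r)) = {0, 2, 3, 4, 5, 7, 8}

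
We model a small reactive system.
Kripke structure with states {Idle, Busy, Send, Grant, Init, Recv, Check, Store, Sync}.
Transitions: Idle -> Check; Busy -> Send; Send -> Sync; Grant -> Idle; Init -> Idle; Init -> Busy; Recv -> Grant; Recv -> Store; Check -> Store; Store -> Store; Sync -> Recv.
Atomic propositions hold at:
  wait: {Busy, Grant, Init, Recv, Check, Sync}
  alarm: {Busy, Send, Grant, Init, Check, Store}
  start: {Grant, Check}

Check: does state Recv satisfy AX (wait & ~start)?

Sat(~start) = {Idle, Busy, Send, Init, Recv, Store, Sync}
Sat(wait & ~start) = {Busy, Init, Recv, Sync}
Sat(AX (wait & ~start)) = {s : every successor in {Busy, Init, Recv, Sync}} = {Send, Sync}
Recv ∉ Sat(AX (wait & ~start)) = {Send, Sync}, so the formula does not hold at Recv.

No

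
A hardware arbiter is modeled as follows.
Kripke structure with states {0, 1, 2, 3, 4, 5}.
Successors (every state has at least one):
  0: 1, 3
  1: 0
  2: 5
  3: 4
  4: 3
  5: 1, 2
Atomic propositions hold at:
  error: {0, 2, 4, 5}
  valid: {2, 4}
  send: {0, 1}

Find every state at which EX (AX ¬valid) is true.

Sat(¬valid) = {0, 1, 3, 5}
Sat(AX ¬valid) = {s : every successor in {0, 1, 3, 5}} = {0, 1, 2, 4}
Sat(EX (AX ¬valid)) = {s : some successor in {0, 1, 2, 4}} = {0, 1, 3, 5}

{0, 1, 3, 5}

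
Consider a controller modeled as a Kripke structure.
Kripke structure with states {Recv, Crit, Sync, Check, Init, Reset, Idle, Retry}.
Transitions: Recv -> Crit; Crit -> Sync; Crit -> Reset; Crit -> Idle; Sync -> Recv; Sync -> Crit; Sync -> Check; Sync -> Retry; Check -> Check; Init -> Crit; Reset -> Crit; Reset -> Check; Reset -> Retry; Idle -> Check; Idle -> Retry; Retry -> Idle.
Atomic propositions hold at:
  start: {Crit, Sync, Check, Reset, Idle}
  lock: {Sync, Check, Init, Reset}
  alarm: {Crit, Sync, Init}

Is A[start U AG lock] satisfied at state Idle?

No

AG lock: greatest fixpoint, start Z0 = {Sync, Check, Init, Reset}, keep only states in Sat with every successor in Z. Z1 = {Check}; fixed.
Sat(AG lock) = {Check}
A[start U AG lock]: least fixpoint, start Z0 = Sat(AG lock) = {Check}, add states in Sat(start) with every successor in Z. Already a fixed point.
Sat(A[start U AG lock]) = {Check}
Idle ∉ Sat(A[start U AG lock]) = {Check}, so the formula does not hold at Idle.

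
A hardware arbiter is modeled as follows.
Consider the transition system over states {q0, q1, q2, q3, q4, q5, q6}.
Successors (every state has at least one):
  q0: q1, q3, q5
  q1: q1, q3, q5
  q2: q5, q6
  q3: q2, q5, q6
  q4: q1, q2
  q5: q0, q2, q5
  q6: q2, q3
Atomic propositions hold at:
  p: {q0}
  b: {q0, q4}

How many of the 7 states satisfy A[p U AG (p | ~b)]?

Sat(~b) = {q1, q2, q3, q5, q6}
Sat(p | ~b) = {q0, q1, q2, q3, q5, q6}
AG (p | ~b): greatest fixpoint, start Z0 = {q0, q1, q2, q3, q5, q6}, keep only states in Sat with every successor in Z. Already a fixed point.
Sat(AG (p | ~b)) = {q0, q1, q2, q3, q5, q6}
A[p U AG (p | ~b)]: least fixpoint, start Z0 = Sat(AG (p | ~b)) = {q0, q1, q2, q3, q5, q6}, add states in Sat(p) with every successor in Z. Already a fixed point.
Sat(A[p U AG (p | ~b)]) = {q0, q1, q2, q3, q5, q6}
|Sat(A[p U AG (p | ~b)])| = |{q0, q1, q2, q3, q5, q6}| = 6.

6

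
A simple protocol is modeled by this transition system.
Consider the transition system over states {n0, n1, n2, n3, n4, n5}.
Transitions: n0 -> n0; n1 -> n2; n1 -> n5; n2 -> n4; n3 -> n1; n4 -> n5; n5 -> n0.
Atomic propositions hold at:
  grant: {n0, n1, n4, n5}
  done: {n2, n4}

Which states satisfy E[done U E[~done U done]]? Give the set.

{n1, n2, n3, n4}

Sat(~done) = {n0, n1, n3, n5}
E[~done U done]: least fixpoint, start Z0 = Sat(done) = {n2, n4}, add states in Sat(~done) with some successor in Z. Z1 = {n1, n2, n4}; Z2 = {n1, n2, n3, n4}; fixed.
Sat(E[~done U done]) = {n1, n2, n3, n4}
E[done U E[~done U done]]: least fixpoint, start Z0 = Sat(E[~done U done]) = {n1, n2, n3, n4}, add states in Sat(done) with some successor in Z. Already a fixed point.
Sat(E[done U E[~done U done]]) = {n1, n2, n3, n4}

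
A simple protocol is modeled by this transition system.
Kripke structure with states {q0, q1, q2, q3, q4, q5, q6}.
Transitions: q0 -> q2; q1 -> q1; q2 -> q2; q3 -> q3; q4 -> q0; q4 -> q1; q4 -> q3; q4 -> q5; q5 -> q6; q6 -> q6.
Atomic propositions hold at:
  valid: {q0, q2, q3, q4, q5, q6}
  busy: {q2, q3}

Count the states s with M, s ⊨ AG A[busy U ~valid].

1

Sat(~valid) = {q1}
A[busy U ~valid]: least fixpoint, start Z0 = Sat(~valid) = {q1}, add states in Sat(busy) with every successor in Z. Already a fixed point.
Sat(A[busy U ~valid]) = {q1}
AG A[busy U ~valid]: greatest fixpoint, start Z0 = {q1}, keep only states in Sat with every successor in Z. Already a fixed point.
Sat(AG A[busy U ~valid]) = {q1}
|Sat(AG A[busy U ~valid])| = |{q1}| = 1.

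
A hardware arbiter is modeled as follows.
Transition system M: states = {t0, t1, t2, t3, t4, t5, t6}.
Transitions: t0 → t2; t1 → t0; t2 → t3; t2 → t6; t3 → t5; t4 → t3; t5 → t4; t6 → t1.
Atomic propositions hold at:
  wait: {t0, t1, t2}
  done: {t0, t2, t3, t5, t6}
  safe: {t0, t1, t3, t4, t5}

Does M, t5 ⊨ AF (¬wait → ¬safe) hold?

Sat(¬wait) = {t3, t4, t5, t6}
Sat(¬safe) = {t2, t6}
Sat(¬wait → ¬safe) = {t0, t1, t2, t6}
AF (¬wait → ¬safe): least fixpoint, start Z0 = {t0, t1, t2, t6}, add states with every successor in Z. Already a fixed point.
Sat(AF (¬wait → ¬safe)) = {t0, t1, t2, t6}
t5 ∉ Sat(AF (¬wait → ¬safe)) = {t0, t1, t2, t6}, so the formula does not hold at t5.

No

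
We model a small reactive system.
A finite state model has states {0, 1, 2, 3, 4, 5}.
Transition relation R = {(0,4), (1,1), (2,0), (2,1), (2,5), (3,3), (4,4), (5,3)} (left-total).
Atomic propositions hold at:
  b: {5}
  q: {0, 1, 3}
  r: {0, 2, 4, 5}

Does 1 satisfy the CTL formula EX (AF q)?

AF q: least fixpoint, start Z0 = {0, 1, 3}, add states with every successor in Z. Z1 = {0, 1, 3, 5}; Z2 = {0, 1, 2, 3, 5}; fixed.
Sat(AF q) = {0, 1, 2, 3, 5}
Sat(EX (AF q)) = {s : some successor in {0, 1, 2, 3, 5}} = {1, 2, 3, 5}
1 ∈ Sat(EX (AF q)) = {1, 2, 3, 5}, so the formula holds at 1.

Yes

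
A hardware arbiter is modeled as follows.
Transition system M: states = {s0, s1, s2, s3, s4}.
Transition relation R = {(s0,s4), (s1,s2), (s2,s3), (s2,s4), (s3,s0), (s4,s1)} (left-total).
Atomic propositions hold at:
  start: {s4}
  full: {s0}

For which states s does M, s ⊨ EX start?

Sat(EX start) = {s : some successor in {s4}} = {s0, s2}

{s0, s2}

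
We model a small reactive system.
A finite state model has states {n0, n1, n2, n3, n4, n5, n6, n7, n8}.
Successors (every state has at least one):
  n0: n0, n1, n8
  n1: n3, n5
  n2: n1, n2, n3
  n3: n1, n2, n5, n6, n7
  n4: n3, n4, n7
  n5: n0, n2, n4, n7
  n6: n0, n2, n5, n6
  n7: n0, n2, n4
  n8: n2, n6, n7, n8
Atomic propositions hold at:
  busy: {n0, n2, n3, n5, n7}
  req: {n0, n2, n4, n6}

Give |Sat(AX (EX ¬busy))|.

6

Sat(¬busy) = {n1, n4, n6, n8}
Sat(EX ¬busy) = {s : some successor in {n1, n4, n6, n8}} = {n0, n2, n3, n4, n5, n6, n7, n8}
Sat(AX (EX ¬busy)) = {s : every successor in {n0, n2, n3, n4, n5, n6, n7, n8}} = {n1, n4, n5, n6, n7, n8}
|Sat(AX (EX ¬busy))| = |{n1, n4, n5, n6, n7, n8}| = 6.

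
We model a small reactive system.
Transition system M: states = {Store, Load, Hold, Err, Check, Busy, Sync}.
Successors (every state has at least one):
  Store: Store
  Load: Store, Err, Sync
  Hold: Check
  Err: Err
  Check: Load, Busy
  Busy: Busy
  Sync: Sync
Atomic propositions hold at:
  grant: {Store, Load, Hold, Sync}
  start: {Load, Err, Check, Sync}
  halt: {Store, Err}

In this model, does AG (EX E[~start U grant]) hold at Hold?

No

Sat(~start) = {Store, Hold, Busy}
E[~start U grant]: least fixpoint, start Z0 = Sat(grant) = {Store, Load, Hold, Sync}, add states in Sat(~start) with some successor in Z. Already a fixed point.
Sat(E[~start U grant]) = {Store, Load, Hold, Sync}
Sat(EX E[~start U grant]) = {s : some successor in {Store, Load, Hold, Sync}} = {Store, Load, Check, Sync}
AG (EX E[~start U grant]): greatest fixpoint, start Z0 = {Store, Load, Check, Sync}, keep only states in Sat with every successor in Z. Z1 = {Store, Sync}; fixed.
Sat(AG (EX E[~start U grant])) = {Store, Sync}
Hold ∉ Sat(AG (EX E[~start U grant])) = {Store, Sync}, so the formula does not hold at Hold.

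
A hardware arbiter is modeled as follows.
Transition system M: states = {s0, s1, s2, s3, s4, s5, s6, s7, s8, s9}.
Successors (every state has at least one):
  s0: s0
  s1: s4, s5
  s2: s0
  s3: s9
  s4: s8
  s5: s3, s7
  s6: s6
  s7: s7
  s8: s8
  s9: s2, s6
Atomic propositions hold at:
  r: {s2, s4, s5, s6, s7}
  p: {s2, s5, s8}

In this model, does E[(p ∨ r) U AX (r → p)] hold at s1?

No

Sat(p ∨ r) = {s2, s4, s5, s6, s7, s8}
Sat(r → p) = {s0, s1, s2, s3, s5, s8, s9}
Sat(AX (r → p)) = {s : every successor in {s0, s1, s2, s3, s5, s8, s9}} = {s0, s2, s3, s4, s8}
E[(p ∨ r) U AX (r → p)]: least fixpoint, start Z0 = Sat(AX (r → p)) = {s0, s2, s3, s4, s8}, add states in Sat(p ∨ r) with some successor in Z. Z1 = {s0, s2, s3, s4, s5, s8}; fixed.
Sat(E[(p ∨ r) U AX (r → p)]) = {s0, s2, s3, s4, s5, s8}
s1 ∉ Sat(E[(p ∨ r) U AX (r → p)]) = {s0, s2, s3, s4, s5, s8}, so the formula does not hold at s1.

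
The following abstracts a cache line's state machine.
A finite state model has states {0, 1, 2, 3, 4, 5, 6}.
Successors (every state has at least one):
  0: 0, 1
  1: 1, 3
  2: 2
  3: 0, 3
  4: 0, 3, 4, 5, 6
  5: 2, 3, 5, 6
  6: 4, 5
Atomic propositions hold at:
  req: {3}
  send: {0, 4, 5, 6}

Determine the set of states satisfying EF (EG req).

EG req: greatest fixpoint, start Z0 = {3}, keep only states in Sat with some successor in Z. Already a fixed point.
Sat(EG req) = {3}
EF (EG req): least fixpoint, start Z0 = {3}, add states with some successor in Z. Z1 = {1, 3, 4, 5}; Z2 = {0, 1, 3, 4, 5, 6}; fixed.
Sat(EF (EG req)) = {0, 1, 3, 4, 5, 6}

{0, 1, 3, 4, 5, 6}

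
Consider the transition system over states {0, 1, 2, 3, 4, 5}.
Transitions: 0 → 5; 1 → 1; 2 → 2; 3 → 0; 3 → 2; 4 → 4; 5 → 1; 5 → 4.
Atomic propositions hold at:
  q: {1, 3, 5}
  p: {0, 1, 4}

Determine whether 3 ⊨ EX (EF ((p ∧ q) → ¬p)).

Yes

Sat(p ∧ q) = {1}
Sat(¬p) = {2, 3, 5}
Sat((p ∧ q) → ¬p) = {0, 2, 3, 4, 5}
EF ((p ∧ q) → ¬p): least fixpoint, start Z0 = {0, 2, 3, 4, 5}, add states with some successor in Z. Already a fixed point.
Sat(EF ((p ∧ q) → ¬p)) = {0, 2, 3, 4, 5}
Sat(EX (EF ((p ∧ q) → ¬p))) = {s : some successor in {0, 2, 3, 4, 5}} = {0, 2, 3, 4, 5}
3 ∈ Sat(EX (EF ((p ∧ q) → ¬p))) = {0, 2, 3, 4, 5}, so the formula holds at 3.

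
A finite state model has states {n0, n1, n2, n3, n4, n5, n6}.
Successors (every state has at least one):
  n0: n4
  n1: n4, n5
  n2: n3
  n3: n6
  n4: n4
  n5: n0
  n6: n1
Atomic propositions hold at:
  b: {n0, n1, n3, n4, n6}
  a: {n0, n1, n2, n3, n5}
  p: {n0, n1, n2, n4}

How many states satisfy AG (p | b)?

2

Sat(p | b) = {n0, n1, n2, n3, n4, n6}
AG (p | b): greatest fixpoint, start Z0 = {n0, n1, n2, n3, n4, n6}, keep only states in Sat with every successor in Z. Z1 = {n0, n2, n3, n4, n6}; Z2 = {n0, n2, n3, n4}; Z3 = {n0, n2, n4}; Z4 = {n0, n4}; fixed.
Sat(AG (p | b)) = {n0, n4}
|Sat(AG (p | b))| = |{n0, n4}| = 2.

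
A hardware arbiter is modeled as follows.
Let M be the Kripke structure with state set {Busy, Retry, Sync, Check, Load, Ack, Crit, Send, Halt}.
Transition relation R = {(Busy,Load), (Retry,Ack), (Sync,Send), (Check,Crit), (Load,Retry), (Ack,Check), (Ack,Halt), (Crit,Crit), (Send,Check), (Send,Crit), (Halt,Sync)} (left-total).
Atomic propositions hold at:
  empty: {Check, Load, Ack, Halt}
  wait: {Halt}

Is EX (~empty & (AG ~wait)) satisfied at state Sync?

Sat(~empty) = {Busy, Retry, Sync, Crit, Send}
Sat(~wait) = {Busy, Retry, Sync, Check, Load, Ack, Crit, Send}
AG ~wait: greatest fixpoint, start Z0 = {Busy, Retry, Sync, Check, Load, Ack, Crit, Send}, keep only states in Sat with every successor in Z. Z1 = {Busy, Retry, Sync, Check, Load, Crit, Send}; Z2 = {Busy, Sync, Check, Load, Crit, Send}; Z3 = {Busy, Sync, Check, Crit, Send}; Z4 = {Sync, Check, Crit, Send}; fixed.
Sat(AG ~wait) = {Sync, Check, Crit, Send}
Sat(~empty & (AG ~wait)) = {Sync, Crit, Send}
Sat(EX (~empty & (AG ~wait))) = {s : some successor in {Sync, Crit, Send}} = {Sync, Check, Crit, Send, Halt}
Sync ∈ Sat(EX (~empty & (AG ~wait))) = {Sync, Check, Crit, Send, Halt}, so the formula holds at Sync.

Yes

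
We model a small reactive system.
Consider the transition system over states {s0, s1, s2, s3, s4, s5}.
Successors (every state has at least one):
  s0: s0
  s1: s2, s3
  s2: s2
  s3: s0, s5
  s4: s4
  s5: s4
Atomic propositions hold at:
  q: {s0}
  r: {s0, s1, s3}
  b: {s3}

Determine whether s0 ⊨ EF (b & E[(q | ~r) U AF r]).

No

Sat(~r) = {s2, s4, s5}
Sat(q | ~r) = {s0, s2, s4, s5}
AF r: least fixpoint, start Z0 = {s0, s1, s3}, add states with every successor in Z. Already a fixed point.
Sat(AF r) = {s0, s1, s3}
E[(q | ~r) U AF r]: least fixpoint, start Z0 = Sat(AF r) = {s0, s1, s3}, add states in Sat(q | ~r) with some successor in Z. Already a fixed point.
Sat(E[(q | ~r) U AF r]) = {s0, s1, s3}
Sat(b & E[(q | ~r) U AF r]) = {s3}
EF (b & E[(q | ~r) U AF r]): least fixpoint, start Z0 = {s3}, add states with some successor in Z. Z1 = {s1, s3}; fixed.
Sat(EF (b & E[(q | ~r) U AF r])) = {s1, s3}
s0 ∉ Sat(EF (b & E[(q | ~r) U AF r])) = {s1, s3}, so the formula does not hold at s0.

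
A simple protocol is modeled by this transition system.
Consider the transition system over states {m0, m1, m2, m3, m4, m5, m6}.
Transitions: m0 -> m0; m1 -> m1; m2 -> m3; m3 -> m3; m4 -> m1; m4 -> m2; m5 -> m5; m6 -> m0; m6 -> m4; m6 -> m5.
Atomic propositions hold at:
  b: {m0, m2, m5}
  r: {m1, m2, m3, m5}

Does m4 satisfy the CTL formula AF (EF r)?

EF r: least fixpoint, start Z0 = {m1, m2, m3, m5}, add states with some successor in Z. Z1 = {m1, m2, m3, m4, m5, m6}; fixed.
Sat(EF r) = {m1, m2, m3, m4, m5, m6}
AF (EF r): least fixpoint, start Z0 = {m1, m2, m3, m4, m5, m6}, add states with every successor in Z. Already a fixed point.
Sat(AF (EF r)) = {m1, m2, m3, m4, m5, m6}
m4 ∈ Sat(AF (EF r)) = {m1, m2, m3, m4, m5, m6}, so the formula holds at m4.

Yes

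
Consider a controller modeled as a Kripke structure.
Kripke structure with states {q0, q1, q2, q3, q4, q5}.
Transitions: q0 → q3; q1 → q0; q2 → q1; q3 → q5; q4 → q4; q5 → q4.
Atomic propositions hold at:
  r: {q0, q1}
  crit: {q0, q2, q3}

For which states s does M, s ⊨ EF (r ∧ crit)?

Sat(r ∧ crit) = {q0}
EF (r ∧ crit): least fixpoint, start Z0 = {q0}, add states with some successor in Z. Z1 = {q0, q1}; Z2 = {q0, q1, q2}; fixed.
Sat(EF (r ∧ crit)) = {q0, q1, q2}

{q0, q1, q2}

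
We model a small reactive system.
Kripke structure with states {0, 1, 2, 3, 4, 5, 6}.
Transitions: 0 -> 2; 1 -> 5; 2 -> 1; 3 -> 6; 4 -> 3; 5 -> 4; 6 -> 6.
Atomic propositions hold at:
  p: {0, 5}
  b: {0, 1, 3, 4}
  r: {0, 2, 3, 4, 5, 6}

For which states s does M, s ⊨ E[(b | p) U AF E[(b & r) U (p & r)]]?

{0, 1, 2, 5}

Sat(b | p) = {0, 1, 3, 4, 5}
Sat(b & r) = {0, 3, 4}
Sat(p & r) = {0, 5}
E[(b & r) U (p & r)]: least fixpoint, start Z0 = Sat((p & r)) = {0, 5}, add states in Sat(b & r) with some successor in Z. Already a fixed point.
Sat(E[(b & r) U (p & r)]) = {0, 5}
AF E[(b & r) U (p & r)]: least fixpoint, start Z0 = {0, 5}, add states with every successor in Z. Z1 = {0, 1, 5}; Z2 = {0, 1, 2, 5}; fixed.
Sat(AF E[(b & r) U (p & r)]) = {0, 1, 2, 5}
E[(b | p) U AF E[(b & r) U (p & r)]]: least fixpoint, start Z0 = Sat(AF E[(b & r) U (p & r)]) = {0, 1, 2, 5}, add states in Sat(b | p) with some successor in Z. Already a fixed point.
Sat(E[(b | p) U AF E[(b & r) U (p & r)]]) = {0, 1, 2, 5}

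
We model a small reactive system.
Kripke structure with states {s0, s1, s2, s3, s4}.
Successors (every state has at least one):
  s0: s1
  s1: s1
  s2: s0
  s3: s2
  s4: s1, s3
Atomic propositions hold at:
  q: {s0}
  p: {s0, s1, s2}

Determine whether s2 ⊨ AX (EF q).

EF q: least fixpoint, start Z0 = {s0}, add states with some successor in Z. Z1 = {s0, s2}; Z2 = {s0, s2, s3}; Z3 = {s0, s2, s3, s4}; fixed.
Sat(EF q) = {s0, s2, s3, s4}
Sat(AX (EF q)) = {s : every successor in {s0, s2, s3, s4}} = {s2, s3}
s2 ∈ Sat(AX (EF q)) = {s2, s3}, so the formula holds at s2.

Yes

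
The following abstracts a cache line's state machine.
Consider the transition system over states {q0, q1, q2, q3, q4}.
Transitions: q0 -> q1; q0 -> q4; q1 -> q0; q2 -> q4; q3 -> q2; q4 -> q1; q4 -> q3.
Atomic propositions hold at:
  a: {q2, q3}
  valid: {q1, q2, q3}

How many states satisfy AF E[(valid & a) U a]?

Sat(valid & a) = {q2, q3}
E[(valid & a) U a]: least fixpoint, start Z0 = Sat(a) = {q2, q3}, add states in Sat(valid & a) with some successor in Z. Already a fixed point.
Sat(E[(valid & a) U a]) = {q2, q3}
AF E[(valid & a) U a]: least fixpoint, start Z0 = {q2, q3}, add states with every successor in Z. Already a fixed point.
Sat(AF E[(valid & a) U a]) = {q2, q3}
|Sat(AF E[(valid & a) U a])| = |{q2, q3}| = 2.

2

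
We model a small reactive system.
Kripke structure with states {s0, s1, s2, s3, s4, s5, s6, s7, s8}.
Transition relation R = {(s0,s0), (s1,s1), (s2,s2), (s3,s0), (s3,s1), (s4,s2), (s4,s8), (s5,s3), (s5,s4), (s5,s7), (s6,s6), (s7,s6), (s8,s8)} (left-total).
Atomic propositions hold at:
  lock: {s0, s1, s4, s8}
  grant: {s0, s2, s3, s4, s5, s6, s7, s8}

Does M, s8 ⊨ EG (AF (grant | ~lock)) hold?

Yes

Sat(~lock) = {s2, s3, s5, s6, s7}
Sat(grant | ~lock) = {s0, s2, s3, s4, s5, s6, s7, s8}
AF (grant | ~lock): least fixpoint, start Z0 = {s0, s2, s3, s4, s5, s6, s7, s8}, add states with every successor in Z. Already a fixed point.
Sat(AF (grant | ~lock)) = {s0, s2, s3, s4, s5, s6, s7, s8}
EG (AF (grant | ~lock)): greatest fixpoint, start Z0 = {s0, s2, s3, s4, s5, s6, s7, s8}, keep only states in Sat with some successor in Z. Already a fixed point.
Sat(EG (AF (grant | ~lock))) = {s0, s2, s3, s4, s5, s6, s7, s8}
s8 ∈ Sat(EG (AF (grant | ~lock))) = {s0, s2, s3, s4, s5, s6, s7, s8}, so the formula holds at s8.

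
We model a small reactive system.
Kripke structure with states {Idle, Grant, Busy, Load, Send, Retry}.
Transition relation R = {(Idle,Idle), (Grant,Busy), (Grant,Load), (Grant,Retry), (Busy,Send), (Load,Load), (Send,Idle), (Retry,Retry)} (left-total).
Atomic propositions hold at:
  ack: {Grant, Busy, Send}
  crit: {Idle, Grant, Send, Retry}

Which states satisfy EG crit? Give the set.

{Idle, Grant, Send, Retry}

EG crit: greatest fixpoint, start Z0 = {Idle, Grant, Send, Retry}, keep only states in Sat with some successor in Z. Already a fixed point.
Sat(EG crit) = {Idle, Grant, Send, Retry}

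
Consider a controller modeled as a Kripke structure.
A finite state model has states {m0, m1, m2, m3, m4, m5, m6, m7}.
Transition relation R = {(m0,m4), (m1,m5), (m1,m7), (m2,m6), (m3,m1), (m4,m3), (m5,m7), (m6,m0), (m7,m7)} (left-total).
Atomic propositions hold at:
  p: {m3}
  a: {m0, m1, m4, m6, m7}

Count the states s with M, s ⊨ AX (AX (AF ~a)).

Sat(~a) = {m2, m3, m5}
AF ~a: least fixpoint, start Z0 = {m2, m3, m5}, add states with every successor in Z. Z1 = {m2, m3, m4, m5}; Z2 = {m0, m2, m3, m4, m5}; Z3 = {m0, m2, m3, m4, m5, m6}; fixed.
Sat(AF ~a) = {m0, m2, m3, m4, m5, m6}
Sat(AX (AF ~a)) = {s : every successor in {m0, m2, m3, m4, m5, m6}} = {m0, m2, m4, m6}
Sat(AX (AX (AF ~a))) = {s : every successor in {m0, m2, m4, m6}} = {m0, m2, m6}
|Sat(AX (AX (AF ~a)))| = |{m0, m2, m6}| = 3.

3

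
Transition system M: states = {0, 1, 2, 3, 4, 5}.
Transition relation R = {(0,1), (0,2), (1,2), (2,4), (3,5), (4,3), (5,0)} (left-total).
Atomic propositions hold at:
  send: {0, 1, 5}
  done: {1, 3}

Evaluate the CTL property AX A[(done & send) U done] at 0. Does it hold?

No

Sat(done & send) = {1}
A[(done & send) U done]: least fixpoint, start Z0 = Sat(done) = {1, 3}, add states in Sat(done & send) with every successor in Z. Already a fixed point.
Sat(A[(done & send) U done]) = {1, 3}
Sat(AX A[(done & send) U done]) = {s : every successor in {1, 3}} = {4}
0 ∉ Sat(AX A[(done & send) U done]) = {4}, so the formula does not hold at 0.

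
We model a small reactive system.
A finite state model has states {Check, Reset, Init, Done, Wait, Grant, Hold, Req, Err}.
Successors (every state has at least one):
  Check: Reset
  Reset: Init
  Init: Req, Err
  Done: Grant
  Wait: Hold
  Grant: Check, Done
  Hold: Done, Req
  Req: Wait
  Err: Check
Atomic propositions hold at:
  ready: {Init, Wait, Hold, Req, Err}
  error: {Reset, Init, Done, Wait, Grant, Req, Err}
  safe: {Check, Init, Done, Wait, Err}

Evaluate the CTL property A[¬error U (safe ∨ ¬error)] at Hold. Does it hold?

Yes

Sat(¬error) = {Check, Hold}
Sat(safe ∨ ¬error) = {Check, Init, Done, Wait, Hold, Err}
A[¬error U (safe ∨ ¬error)]: least fixpoint, start Z0 = Sat((safe ∨ ¬error)) = {Check, Init, Done, Wait, Hold, Err}, add states in Sat(¬error) with every successor in Z. Already a fixed point.
Sat(A[¬error U (safe ∨ ¬error)]) = {Check, Init, Done, Wait, Hold, Err}
Hold ∈ Sat(A[¬error U (safe ∨ ¬error)]) = {Check, Init, Done, Wait, Hold, Err}, so the formula holds at Hold.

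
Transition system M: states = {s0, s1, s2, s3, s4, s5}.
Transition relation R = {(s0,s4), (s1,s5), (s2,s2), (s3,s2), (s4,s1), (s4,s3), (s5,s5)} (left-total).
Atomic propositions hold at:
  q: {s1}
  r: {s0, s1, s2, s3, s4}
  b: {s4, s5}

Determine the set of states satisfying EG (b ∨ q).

{s1, s4, s5}

Sat(b ∨ q) = {s1, s4, s5}
EG (b ∨ q): greatest fixpoint, start Z0 = {s1, s4, s5}, keep only states in Sat with some successor in Z. Already a fixed point.
Sat(EG (b ∨ q)) = {s1, s4, s5}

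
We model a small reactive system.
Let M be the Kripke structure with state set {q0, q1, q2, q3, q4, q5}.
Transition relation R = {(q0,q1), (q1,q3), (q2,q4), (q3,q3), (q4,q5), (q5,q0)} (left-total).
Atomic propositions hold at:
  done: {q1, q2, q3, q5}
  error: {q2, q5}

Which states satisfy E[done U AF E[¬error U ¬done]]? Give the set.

Sat(¬error) = {q0, q1, q3, q4}
Sat(¬done) = {q0, q4}
E[¬error U ¬done]: least fixpoint, start Z0 = Sat(¬done) = {q0, q4}, add states in Sat(¬error) with some successor in Z. Already a fixed point.
Sat(E[¬error U ¬done]) = {q0, q4}
AF E[¬error U ¬done]: least fixpoint, start Z0 = {q0, q4}, add states with every successor in Z. Z1 = {q0, q2, q4, q5}; fixed.
Sat(AF E[¬error U ¬done]) = {q0, q2, q4, q5}
E[done U AF E[¬error U ¬done]]: least fixpoint, start Z0 = Sat(AF E[¬error U ¬done]) = {q0, q2, q4, q5}, add states in Sat(done) with some successor in Z. Already a fixed point.
Sat(E[done U AF E[¬error U ¬done]]) = {q0, q2, q4, q5}

{q0, q2, q4, q5}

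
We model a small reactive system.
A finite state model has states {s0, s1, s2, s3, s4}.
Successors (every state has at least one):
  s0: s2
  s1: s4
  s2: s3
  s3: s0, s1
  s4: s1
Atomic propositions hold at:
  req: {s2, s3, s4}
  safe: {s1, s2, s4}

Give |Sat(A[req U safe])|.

3

A[req U safe]: least fixpoint, start Z0 = Sat(safe) = {s1, s2, s4}, add states in Sat(req) with every successor in Z. Already a fixed point.
Sat(A[req U safe]) = {s1, s2, s4}
|Sat(A[req U safe])| = |{s1, s2, s4}| = 3.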